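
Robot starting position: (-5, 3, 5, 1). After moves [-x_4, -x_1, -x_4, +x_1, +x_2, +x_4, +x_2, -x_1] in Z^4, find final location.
(-6, 5, 5, 0)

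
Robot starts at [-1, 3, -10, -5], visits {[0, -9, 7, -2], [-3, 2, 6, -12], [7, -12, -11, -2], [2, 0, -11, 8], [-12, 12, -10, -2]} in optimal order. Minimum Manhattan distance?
140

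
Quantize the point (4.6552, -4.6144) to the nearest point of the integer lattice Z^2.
(5, -5)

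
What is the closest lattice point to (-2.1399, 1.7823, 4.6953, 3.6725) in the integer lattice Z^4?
(-2, 2, 5, 4)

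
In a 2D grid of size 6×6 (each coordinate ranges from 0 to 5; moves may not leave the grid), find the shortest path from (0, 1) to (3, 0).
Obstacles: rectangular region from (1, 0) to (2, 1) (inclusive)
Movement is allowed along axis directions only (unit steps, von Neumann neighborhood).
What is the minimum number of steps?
6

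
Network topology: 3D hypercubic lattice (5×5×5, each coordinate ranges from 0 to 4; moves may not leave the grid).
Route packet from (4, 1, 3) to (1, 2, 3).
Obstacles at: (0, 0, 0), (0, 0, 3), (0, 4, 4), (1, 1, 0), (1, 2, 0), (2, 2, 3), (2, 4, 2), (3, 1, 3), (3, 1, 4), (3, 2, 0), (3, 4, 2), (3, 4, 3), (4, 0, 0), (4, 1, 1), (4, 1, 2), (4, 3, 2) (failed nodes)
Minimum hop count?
6
(one shortest path: (4, 1, 3) → (4, 0, 3) → (3, 0, 3) → (2, 0, 3) → (1, 0, 3) → (1, 1, 3) → (1, 2, 3))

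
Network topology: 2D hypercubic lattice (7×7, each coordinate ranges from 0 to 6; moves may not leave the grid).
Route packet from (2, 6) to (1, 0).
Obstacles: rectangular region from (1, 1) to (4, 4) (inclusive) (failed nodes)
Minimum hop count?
9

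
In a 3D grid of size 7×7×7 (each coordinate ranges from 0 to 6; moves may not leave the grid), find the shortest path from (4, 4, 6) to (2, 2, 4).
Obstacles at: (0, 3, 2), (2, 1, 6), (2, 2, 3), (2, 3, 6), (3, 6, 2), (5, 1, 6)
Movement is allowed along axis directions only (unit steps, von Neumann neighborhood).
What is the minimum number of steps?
6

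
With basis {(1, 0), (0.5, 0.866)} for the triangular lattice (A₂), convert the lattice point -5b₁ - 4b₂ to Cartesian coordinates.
(-7, -3.464)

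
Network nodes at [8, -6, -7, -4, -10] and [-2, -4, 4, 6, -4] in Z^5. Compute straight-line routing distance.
19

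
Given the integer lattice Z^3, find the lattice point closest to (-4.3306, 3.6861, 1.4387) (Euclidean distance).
(-4, 4, 1)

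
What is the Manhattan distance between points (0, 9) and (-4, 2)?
11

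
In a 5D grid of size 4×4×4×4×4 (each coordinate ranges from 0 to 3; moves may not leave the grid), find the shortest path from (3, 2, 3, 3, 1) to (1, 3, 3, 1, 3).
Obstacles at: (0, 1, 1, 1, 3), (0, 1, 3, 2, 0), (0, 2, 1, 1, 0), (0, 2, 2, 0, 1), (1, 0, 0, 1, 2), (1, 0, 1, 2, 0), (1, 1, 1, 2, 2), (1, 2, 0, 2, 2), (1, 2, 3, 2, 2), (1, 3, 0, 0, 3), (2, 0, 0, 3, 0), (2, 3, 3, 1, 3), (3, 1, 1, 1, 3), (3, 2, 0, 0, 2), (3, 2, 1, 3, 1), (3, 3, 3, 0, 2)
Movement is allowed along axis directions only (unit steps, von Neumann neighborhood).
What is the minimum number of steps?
7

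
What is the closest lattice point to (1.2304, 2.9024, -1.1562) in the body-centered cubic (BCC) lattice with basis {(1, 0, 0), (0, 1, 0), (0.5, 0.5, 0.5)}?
(1, 3, -1)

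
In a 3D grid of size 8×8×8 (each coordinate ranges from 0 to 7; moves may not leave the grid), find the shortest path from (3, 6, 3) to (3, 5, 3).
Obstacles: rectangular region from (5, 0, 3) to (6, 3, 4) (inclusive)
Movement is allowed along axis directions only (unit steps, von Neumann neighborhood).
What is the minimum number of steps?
1
(one shortest path: (3, 6, 3) → (3, 5, 3))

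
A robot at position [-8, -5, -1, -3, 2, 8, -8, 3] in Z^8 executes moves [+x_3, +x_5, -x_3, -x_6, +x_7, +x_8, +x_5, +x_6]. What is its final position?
(-8, -5, -1, -3, 4, 8, -7, 4)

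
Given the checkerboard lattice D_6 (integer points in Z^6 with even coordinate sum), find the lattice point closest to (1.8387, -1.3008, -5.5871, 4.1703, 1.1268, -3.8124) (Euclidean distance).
(2, -1, -6, 4, 1, -4)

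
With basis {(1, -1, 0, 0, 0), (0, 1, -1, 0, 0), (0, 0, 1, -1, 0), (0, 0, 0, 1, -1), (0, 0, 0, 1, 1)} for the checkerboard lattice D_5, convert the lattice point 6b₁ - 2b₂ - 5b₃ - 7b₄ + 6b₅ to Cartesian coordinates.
(6, -8, -3, 4, 13)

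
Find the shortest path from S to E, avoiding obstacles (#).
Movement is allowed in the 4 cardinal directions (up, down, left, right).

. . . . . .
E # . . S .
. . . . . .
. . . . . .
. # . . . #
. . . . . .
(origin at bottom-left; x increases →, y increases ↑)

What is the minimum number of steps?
6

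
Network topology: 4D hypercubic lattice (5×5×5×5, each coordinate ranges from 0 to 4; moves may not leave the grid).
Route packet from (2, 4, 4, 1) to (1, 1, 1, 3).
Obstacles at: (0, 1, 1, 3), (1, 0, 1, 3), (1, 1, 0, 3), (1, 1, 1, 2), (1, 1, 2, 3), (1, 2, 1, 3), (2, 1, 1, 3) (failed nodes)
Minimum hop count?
11
(one shortest path: (2, 4, 4, 1) → (1, 4, 4, 1) → (1, 3, 4, 1) → (1, 2, 4, 1) → (1, 1, 4, 1) → (1, 1, 3, 1) → (1, 1, 3, 2) → (1, 1, 3, 3) → (1, 1, 3, 4) → (1, 1, 2, 4) → (1, 1, 1, 4) → (1, 1, 1, 3))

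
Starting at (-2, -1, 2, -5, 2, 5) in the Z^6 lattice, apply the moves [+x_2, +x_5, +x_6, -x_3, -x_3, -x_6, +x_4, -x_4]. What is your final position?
(-2, 0, 0, -5, 3, 5)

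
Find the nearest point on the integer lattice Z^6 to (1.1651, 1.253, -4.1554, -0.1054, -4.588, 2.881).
(1, 1, -4, 0, -5, 3)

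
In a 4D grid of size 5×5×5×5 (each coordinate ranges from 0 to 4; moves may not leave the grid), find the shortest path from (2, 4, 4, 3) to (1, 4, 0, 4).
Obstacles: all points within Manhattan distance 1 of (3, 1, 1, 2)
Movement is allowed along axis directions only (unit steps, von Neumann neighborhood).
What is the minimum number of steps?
6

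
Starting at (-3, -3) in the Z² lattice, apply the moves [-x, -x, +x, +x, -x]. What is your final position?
(-4, -3)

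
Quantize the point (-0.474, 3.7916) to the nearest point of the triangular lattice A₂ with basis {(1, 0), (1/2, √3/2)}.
(-0.5, 4.33)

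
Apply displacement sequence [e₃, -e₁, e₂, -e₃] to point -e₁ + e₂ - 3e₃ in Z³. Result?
(-2, 2, -3)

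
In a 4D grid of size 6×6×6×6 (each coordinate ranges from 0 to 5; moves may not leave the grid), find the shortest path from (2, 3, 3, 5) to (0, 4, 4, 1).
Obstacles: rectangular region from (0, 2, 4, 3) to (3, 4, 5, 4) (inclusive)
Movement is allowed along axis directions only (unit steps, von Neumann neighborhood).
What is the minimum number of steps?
8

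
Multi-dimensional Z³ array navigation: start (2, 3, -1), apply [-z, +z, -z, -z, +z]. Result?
(2, 3, -2)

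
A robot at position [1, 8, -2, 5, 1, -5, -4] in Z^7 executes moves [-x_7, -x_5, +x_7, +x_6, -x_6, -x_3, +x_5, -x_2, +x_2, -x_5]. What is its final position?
(1, 8, -3, 5, 0, -5, -4)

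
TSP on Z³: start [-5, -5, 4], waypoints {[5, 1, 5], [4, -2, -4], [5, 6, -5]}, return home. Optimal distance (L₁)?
62
(one optimal route: (-5, -5, 4) → (5, 1, 5) → (5, 6, -5) → (4, -2, -4) → (-5, -5, 4))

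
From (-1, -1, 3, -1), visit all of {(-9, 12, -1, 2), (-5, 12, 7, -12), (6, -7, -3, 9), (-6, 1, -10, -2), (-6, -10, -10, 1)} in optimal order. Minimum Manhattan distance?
126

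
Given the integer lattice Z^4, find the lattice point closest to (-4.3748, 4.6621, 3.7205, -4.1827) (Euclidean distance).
(-4, 5, 4, -4)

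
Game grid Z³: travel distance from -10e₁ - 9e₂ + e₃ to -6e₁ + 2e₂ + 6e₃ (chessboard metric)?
11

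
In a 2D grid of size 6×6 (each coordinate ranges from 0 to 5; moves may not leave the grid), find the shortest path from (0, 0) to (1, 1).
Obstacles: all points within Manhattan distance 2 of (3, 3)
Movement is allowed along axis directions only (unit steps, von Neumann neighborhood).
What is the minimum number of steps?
2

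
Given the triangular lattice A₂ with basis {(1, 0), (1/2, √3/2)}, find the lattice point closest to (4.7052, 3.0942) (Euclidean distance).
(5, 3.464)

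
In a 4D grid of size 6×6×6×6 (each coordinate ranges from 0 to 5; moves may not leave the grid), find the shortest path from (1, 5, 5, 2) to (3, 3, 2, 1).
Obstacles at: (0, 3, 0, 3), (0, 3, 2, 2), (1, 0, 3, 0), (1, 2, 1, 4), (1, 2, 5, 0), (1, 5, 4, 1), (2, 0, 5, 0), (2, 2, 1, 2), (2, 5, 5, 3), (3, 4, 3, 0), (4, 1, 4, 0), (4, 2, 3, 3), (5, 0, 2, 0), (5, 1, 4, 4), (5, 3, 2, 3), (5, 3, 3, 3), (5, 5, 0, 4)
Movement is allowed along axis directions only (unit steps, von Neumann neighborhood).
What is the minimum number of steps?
8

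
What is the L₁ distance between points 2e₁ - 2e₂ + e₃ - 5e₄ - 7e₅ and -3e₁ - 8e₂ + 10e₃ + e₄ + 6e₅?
39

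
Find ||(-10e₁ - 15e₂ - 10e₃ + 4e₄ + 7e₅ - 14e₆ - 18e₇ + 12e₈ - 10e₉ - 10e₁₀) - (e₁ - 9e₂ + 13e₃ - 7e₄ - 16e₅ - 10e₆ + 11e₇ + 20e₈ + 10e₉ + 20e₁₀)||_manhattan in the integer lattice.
165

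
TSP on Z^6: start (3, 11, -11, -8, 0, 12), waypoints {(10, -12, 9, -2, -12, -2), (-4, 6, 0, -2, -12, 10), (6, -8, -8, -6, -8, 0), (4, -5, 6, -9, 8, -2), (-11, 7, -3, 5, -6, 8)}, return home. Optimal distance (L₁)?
258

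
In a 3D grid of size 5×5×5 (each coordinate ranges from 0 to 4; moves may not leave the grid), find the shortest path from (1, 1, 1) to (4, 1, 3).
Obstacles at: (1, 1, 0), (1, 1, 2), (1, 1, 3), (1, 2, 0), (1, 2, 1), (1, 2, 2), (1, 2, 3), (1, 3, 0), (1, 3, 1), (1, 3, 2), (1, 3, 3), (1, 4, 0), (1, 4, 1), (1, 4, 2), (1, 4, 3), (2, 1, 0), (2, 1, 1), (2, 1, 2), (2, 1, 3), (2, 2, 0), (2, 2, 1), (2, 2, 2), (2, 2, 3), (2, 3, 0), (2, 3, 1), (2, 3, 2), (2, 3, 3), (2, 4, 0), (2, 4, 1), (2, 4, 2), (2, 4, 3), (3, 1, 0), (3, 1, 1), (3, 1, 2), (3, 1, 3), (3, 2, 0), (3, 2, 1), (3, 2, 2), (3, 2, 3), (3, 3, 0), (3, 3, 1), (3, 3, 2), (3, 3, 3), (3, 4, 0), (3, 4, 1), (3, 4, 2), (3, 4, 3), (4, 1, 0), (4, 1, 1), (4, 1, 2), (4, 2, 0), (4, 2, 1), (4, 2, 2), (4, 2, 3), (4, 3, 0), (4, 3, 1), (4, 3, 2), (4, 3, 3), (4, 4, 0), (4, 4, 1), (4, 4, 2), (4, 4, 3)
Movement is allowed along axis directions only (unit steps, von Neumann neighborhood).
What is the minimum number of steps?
7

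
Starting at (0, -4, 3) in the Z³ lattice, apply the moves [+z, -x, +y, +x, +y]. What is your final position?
(0, -2, 4)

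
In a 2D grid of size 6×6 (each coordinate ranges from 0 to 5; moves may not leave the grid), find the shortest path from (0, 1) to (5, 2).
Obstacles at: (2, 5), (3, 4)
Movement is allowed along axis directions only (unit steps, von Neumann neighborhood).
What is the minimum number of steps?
6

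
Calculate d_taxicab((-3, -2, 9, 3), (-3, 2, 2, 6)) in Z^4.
14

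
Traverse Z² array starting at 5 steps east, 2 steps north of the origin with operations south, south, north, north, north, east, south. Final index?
(6, 2)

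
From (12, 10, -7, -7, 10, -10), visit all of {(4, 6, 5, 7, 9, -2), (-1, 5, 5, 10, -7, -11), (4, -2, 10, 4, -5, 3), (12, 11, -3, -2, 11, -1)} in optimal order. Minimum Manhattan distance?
126
(one optimal route: (12, 10, -7, -7, 10, -10) → (12, 11, -3, -2, 11, -1) → (4, 6, 5, 7, 9, -2) → (-1, 5, 5, 10, -7, -11) → (4, -2, 10, 4, -5, 3))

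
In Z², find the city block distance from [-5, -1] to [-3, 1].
4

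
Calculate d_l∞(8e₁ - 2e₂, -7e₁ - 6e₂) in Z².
15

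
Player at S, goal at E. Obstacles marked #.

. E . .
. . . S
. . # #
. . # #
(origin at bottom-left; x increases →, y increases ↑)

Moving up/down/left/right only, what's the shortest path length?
3
(one shortest path: (3, 2) → (2, 2) → (1, 2) → (1, 3))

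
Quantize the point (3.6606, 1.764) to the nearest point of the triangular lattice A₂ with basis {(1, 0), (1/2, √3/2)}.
(4, 1.732)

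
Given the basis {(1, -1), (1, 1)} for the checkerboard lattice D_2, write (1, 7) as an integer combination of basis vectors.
-3b₁ + 4b₂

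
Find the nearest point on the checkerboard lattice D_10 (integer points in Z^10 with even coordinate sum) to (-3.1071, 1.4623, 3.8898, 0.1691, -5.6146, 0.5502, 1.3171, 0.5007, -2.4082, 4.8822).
(-3, 1, 4, 0, -6, 1, 1, 1, -2, 5)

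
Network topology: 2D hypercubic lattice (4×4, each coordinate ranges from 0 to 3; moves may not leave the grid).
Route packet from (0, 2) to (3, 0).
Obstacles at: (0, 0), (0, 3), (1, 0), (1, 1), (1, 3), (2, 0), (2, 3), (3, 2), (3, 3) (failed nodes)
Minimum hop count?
5
(one shortest path: (0, 2) → (1, 2) → (2, 2) → (2, 1) → (3, 1) → (3, 0))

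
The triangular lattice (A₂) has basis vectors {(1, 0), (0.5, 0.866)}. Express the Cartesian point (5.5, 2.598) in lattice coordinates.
4b₁ + 3b₂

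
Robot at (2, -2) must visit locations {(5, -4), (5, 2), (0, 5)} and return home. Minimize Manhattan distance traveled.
28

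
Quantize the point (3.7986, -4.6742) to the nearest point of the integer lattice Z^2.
(4, -5)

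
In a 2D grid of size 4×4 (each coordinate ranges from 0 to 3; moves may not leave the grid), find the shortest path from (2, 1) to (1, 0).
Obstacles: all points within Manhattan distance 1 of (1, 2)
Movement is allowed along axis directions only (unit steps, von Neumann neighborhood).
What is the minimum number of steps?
2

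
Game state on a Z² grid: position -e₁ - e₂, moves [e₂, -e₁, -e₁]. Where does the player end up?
(-3, 0)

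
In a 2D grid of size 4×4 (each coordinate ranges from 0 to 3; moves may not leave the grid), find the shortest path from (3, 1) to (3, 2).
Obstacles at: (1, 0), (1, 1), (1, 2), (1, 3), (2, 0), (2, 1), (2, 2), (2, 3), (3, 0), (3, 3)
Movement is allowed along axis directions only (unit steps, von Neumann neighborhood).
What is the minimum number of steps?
1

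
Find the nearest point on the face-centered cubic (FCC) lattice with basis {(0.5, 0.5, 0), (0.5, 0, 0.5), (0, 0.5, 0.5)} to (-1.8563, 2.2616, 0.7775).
(-2, 2, 1)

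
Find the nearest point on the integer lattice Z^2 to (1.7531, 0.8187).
(2, 1)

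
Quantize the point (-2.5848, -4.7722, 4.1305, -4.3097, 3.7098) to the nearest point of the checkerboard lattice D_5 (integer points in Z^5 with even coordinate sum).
(-3, -5, 4, -4, 4)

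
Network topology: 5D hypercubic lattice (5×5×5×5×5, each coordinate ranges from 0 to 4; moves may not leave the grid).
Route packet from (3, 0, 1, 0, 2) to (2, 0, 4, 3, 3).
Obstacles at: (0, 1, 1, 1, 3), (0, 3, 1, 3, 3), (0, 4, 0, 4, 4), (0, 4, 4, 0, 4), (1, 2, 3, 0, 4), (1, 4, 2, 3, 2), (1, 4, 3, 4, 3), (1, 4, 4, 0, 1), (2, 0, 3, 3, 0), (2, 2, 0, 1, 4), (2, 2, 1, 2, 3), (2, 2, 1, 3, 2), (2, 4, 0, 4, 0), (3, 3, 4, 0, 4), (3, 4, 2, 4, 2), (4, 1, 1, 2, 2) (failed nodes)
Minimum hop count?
8
(one shortest path: (3, 0, 1, 0, 2) → (2, 0, 1, 0, 2) → (2, 0, 2, 0, 2) → (2, 0, 3, 0, 2) → (2, 0, 4, 0, 2) → (2, 0, 4, 1, 2) → (2, 0, 4, 2, 2) → (2, 0, 4, 3, 2) → (2, 0, 4, 3, 3))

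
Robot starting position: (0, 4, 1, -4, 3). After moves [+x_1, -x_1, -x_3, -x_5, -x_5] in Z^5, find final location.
(0, 4, 0, -4, 1)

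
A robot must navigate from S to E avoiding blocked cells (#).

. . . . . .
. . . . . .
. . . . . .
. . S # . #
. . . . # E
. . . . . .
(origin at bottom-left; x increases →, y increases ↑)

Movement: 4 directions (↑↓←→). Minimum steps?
6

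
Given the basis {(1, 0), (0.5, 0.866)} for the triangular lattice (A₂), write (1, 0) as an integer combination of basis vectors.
b₁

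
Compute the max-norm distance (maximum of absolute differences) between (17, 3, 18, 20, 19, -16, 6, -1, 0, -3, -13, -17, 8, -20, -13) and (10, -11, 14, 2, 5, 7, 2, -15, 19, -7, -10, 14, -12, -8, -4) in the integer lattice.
31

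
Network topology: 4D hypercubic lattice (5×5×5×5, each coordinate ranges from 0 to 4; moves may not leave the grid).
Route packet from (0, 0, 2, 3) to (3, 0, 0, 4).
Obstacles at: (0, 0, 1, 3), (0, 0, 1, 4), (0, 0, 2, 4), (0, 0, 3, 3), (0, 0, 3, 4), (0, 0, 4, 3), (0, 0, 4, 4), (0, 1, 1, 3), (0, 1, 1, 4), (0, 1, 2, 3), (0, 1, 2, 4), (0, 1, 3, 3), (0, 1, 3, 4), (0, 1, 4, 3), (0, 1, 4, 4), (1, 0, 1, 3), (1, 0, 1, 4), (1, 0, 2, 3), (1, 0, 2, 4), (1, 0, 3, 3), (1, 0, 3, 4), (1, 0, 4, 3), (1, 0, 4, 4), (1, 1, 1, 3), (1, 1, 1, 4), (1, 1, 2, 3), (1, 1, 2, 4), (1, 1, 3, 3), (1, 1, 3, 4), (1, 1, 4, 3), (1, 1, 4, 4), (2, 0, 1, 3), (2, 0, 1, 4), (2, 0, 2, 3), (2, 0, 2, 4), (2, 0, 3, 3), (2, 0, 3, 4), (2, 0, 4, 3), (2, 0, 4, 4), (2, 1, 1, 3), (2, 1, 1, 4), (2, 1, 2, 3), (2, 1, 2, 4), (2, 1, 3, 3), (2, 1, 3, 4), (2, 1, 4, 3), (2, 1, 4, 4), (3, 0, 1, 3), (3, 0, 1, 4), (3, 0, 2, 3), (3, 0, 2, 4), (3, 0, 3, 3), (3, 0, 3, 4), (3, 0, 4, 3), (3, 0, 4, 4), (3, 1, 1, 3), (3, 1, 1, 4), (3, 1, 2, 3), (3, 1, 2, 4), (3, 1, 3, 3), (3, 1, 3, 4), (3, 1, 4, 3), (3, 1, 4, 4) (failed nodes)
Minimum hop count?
8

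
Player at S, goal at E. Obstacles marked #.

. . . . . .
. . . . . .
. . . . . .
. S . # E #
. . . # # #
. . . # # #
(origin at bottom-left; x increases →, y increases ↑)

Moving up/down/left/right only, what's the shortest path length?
5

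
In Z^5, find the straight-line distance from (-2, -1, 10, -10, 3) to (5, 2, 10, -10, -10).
15.0665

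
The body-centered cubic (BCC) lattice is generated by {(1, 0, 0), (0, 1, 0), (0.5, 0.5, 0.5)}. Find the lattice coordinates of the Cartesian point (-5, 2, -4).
-b₁ + 6b₂ - 8b₃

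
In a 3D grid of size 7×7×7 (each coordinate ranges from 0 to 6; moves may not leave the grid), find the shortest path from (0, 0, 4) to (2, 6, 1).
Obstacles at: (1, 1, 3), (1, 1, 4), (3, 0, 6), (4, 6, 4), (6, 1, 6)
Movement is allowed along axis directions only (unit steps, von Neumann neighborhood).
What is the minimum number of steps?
11
(one shortest path: (0, 0, 4) → (1, 0, 4) → (2, 0, 4) → (2, 1, 4) → (2, 2, 4) → (2, 3, 4) → (2, 4, 4) → (2, 5, 4) → (2, 6, 4) → (2, 6, 3) → (2, 6, 2) → (2, 6, 1))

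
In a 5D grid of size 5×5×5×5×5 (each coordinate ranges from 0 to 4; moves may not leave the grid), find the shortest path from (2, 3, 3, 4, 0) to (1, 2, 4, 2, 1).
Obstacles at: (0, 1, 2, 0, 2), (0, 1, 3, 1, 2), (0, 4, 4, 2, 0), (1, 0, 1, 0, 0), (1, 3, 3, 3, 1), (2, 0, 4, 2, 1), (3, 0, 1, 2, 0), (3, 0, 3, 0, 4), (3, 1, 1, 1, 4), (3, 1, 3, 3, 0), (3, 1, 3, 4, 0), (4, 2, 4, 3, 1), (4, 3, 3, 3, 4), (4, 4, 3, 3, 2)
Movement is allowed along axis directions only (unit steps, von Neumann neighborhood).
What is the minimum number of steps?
6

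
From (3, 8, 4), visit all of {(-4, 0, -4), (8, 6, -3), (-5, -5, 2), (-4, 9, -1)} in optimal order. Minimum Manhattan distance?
55
(one optimal route: (3, 8, 4) → (8, 6, -3) → (-4, 9, -1) → (-4, 0, -4) → (-5, -5, 2))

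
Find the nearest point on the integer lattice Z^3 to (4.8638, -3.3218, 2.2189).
(5, -3, 2)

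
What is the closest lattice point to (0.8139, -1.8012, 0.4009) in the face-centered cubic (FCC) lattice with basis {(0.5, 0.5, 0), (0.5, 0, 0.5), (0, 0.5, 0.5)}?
(1, -1.5, 0.5)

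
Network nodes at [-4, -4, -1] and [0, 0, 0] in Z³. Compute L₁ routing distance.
9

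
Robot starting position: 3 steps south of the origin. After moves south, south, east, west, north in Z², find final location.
(0, -4)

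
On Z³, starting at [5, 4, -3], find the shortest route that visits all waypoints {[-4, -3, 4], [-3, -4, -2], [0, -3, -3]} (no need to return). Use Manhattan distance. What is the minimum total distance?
25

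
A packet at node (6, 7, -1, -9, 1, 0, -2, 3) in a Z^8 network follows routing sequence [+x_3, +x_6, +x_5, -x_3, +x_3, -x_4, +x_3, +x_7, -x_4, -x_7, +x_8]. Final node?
(6, 7, 1, -11, 2, 1, -2, 4)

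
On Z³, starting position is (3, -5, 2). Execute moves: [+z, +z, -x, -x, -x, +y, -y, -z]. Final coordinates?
(0, -5, 3)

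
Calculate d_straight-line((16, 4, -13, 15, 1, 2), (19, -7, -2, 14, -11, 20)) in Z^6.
26.8328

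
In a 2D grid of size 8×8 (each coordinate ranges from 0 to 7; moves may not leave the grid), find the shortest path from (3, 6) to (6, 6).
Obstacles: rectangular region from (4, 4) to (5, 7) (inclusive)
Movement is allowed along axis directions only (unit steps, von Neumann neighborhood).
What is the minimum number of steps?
9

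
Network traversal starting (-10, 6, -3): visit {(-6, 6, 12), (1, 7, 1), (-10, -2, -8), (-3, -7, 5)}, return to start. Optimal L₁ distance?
96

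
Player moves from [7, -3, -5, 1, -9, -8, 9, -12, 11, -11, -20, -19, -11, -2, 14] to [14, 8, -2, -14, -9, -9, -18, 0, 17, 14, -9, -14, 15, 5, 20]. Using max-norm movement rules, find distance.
27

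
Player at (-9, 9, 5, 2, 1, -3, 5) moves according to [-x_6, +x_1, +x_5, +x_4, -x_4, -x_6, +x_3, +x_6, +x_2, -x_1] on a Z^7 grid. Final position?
(-9, 10, 6, 2, 2, -4, 5)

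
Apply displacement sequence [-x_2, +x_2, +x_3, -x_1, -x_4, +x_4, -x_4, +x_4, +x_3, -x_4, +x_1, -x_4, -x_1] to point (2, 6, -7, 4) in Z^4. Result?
(1, 6, -5, 2)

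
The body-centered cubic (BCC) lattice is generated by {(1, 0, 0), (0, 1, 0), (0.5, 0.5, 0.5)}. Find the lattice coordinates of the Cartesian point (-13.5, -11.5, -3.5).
-10b₁ - 8b₂ - 7b₃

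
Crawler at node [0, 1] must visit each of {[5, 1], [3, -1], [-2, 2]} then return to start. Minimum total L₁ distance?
20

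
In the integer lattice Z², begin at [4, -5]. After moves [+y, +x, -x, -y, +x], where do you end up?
(5, -5)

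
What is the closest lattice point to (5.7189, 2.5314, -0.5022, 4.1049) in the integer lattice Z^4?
(6, 3, -1, 4)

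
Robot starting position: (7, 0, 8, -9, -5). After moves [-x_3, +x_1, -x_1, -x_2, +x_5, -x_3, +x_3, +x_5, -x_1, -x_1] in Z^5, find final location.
(5, -1, 7, -9, -3)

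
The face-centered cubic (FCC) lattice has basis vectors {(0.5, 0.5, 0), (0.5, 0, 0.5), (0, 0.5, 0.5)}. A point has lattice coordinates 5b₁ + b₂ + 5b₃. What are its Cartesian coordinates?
(3, 5, 3)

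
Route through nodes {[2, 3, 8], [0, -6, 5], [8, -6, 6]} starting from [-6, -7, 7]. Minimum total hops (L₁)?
35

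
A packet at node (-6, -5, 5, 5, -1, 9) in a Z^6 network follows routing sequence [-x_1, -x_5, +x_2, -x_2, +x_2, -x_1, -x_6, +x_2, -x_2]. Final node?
(-8, -4, 5, 5, -2, 8)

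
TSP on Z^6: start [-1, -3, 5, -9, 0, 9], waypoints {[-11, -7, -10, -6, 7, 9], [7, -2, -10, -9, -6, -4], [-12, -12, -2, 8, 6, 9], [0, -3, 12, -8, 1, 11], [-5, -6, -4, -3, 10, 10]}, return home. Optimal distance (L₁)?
206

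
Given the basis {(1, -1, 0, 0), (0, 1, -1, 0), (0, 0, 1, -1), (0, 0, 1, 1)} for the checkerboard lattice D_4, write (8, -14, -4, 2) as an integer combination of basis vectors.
8b₁ - 6b₂ - 6b₃ - 4b₄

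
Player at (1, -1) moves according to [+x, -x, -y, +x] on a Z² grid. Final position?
(2, -2)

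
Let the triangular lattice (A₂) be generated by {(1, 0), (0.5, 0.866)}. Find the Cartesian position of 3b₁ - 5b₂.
(0.5, -4.33)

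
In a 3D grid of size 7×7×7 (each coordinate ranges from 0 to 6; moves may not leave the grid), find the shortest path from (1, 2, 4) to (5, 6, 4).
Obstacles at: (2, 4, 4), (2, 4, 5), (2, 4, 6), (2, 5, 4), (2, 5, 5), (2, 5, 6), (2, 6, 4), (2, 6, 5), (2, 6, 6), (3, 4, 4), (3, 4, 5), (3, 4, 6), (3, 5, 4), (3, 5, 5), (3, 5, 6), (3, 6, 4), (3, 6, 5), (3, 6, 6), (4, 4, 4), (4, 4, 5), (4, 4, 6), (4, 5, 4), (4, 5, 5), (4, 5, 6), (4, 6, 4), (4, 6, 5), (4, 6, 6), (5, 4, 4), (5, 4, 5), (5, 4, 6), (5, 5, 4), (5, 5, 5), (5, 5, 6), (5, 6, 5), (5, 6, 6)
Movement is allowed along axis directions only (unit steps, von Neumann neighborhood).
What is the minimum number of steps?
10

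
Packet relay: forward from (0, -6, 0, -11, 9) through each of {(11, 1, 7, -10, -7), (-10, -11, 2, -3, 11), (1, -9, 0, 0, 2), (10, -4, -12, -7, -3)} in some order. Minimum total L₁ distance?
124
(one optimal route: (0, -6, 0, -11, 9) → (-10, -11, 2, -3, 11) → (1, -9, 0, 0, 2) → (10, -4, -12, -7, -3) → (11, 1, 7, -10, -7))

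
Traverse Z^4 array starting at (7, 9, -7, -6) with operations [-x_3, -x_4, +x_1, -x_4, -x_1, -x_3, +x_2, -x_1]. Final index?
(6, 10, -9, -8)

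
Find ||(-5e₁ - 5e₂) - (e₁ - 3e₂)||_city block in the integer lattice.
8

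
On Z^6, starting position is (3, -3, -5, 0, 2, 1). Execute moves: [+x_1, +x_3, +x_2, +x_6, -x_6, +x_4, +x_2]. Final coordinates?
(4, -1, -4, 1, 2, 1)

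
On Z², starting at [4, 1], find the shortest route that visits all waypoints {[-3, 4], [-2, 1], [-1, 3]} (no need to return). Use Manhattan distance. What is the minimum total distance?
12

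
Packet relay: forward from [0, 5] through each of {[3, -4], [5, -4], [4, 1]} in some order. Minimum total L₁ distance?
16
(one optimal route: (0, 5) → (4, 1) → (3, -4) → (5, -4))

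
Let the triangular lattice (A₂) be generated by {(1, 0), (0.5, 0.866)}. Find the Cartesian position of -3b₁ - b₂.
(-3.5, -0.866)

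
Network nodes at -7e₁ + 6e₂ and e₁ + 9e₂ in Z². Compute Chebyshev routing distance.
8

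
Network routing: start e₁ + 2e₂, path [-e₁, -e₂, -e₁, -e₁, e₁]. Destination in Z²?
(-1, 1)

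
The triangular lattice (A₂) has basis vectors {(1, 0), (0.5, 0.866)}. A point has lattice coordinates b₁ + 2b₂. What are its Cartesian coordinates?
(2, 1.732)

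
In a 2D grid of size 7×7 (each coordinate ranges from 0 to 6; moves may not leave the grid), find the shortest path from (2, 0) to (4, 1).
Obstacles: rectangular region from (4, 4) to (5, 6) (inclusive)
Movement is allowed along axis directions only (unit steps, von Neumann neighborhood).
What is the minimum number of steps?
3
(one shortest path: (2, 0) → (3, 0) → (4, 0) → (4, 1))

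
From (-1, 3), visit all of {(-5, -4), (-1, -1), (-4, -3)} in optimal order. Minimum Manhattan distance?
11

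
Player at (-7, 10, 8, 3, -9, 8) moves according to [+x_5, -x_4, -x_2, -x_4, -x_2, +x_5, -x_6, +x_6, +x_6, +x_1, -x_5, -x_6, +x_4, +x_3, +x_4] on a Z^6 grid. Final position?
(-6, 8, 9, 3, -8, 8)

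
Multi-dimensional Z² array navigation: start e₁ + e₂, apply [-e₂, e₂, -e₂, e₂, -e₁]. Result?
(0, 1)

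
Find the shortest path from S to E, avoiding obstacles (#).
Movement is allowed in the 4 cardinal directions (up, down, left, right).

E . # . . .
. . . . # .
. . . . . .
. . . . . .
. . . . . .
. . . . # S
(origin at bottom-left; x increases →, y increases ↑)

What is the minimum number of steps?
10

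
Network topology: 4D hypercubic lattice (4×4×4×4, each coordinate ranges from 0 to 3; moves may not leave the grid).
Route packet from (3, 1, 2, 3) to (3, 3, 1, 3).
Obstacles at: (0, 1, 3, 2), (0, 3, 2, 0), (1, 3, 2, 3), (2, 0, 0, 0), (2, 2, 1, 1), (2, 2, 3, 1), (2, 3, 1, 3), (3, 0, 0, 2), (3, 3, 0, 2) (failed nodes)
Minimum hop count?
3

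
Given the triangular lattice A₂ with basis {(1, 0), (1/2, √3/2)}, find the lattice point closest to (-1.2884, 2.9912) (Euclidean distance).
(-1.5, 2.598)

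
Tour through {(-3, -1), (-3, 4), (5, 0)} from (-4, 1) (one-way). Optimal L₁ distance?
18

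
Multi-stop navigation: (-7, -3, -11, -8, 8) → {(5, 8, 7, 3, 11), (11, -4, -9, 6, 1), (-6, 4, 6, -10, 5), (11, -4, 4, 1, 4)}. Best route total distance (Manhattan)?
116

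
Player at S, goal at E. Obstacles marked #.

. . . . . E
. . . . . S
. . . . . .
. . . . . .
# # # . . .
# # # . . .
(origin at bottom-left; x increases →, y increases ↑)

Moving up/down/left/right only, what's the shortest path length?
1
(one shortest path: (5, 4) → (5, 5))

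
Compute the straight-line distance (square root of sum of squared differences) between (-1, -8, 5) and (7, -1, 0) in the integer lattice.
11.7473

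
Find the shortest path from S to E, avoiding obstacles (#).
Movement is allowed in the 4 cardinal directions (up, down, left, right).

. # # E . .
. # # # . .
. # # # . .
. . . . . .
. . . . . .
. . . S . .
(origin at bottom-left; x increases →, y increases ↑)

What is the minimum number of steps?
7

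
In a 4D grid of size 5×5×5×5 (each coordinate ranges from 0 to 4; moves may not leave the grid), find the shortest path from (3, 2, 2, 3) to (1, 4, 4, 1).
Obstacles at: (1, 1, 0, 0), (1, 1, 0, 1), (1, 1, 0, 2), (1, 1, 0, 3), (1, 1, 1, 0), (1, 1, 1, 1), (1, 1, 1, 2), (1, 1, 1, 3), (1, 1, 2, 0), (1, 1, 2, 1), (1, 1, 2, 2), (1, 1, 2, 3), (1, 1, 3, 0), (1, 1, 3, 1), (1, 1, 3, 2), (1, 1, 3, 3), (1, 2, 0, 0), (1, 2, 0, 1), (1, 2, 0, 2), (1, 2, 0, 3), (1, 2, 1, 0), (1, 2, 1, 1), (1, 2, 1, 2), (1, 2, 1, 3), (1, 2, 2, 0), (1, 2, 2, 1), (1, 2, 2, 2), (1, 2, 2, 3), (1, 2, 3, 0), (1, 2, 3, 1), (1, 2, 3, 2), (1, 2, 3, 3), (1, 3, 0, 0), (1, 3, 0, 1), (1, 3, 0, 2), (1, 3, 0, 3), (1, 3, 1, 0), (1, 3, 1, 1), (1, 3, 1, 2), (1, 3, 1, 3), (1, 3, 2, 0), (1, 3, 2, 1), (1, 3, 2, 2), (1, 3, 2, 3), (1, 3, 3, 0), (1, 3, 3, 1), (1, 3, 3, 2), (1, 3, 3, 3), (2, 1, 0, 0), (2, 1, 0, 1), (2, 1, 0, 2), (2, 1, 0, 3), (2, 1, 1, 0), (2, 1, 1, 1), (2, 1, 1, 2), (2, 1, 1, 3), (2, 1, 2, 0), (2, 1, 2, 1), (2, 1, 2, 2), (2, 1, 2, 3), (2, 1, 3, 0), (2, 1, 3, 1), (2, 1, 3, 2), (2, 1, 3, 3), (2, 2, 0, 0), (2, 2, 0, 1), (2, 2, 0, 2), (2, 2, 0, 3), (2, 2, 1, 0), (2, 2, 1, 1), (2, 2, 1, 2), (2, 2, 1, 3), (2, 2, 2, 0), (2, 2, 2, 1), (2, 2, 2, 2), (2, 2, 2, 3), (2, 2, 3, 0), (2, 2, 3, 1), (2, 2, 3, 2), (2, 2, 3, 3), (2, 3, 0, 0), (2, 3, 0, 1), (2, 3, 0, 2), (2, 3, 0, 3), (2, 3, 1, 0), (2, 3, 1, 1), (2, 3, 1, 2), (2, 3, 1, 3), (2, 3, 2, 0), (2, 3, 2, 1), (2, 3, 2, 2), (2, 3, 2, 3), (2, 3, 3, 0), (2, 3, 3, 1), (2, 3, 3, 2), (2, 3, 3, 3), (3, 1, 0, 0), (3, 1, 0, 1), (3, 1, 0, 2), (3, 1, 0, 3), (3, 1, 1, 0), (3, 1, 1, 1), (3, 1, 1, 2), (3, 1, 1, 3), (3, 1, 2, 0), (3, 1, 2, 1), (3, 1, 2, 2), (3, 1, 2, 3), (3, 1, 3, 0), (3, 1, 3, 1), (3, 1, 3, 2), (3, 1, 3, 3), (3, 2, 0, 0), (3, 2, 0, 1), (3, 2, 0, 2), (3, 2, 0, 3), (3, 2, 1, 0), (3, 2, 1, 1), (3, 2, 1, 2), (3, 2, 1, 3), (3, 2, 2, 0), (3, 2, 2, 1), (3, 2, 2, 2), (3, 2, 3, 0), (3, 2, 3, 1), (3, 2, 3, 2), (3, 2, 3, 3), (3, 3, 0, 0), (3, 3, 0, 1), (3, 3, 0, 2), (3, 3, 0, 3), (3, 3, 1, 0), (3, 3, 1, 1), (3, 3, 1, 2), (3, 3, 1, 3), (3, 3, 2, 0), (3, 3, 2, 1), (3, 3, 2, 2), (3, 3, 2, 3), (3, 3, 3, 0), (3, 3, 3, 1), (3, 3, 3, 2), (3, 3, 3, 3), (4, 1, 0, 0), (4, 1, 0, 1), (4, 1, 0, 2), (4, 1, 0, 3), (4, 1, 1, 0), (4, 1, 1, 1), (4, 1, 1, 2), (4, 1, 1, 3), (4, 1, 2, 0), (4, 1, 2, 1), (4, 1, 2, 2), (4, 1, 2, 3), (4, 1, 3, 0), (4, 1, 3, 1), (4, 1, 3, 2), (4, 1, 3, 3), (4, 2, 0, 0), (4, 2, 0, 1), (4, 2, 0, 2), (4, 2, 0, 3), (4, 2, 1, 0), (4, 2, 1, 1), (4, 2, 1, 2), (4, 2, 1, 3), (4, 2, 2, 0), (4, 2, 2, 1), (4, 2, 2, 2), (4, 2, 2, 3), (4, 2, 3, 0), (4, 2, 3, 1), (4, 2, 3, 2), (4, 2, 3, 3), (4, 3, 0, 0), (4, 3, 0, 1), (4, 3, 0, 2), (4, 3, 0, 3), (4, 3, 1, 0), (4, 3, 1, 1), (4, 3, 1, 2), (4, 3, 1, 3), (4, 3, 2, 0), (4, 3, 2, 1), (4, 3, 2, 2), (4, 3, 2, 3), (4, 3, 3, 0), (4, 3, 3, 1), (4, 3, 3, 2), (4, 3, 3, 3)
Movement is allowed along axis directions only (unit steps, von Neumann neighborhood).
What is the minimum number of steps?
10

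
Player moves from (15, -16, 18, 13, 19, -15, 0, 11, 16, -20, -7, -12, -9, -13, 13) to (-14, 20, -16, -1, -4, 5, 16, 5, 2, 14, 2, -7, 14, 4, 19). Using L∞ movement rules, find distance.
36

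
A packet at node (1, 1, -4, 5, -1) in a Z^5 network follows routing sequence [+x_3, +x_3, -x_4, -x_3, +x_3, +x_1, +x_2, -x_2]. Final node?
(2, 1, -2, 4, -1)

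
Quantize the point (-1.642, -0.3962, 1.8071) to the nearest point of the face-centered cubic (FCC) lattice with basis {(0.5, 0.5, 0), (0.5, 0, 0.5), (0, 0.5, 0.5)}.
(-1.5, -0.5, 2)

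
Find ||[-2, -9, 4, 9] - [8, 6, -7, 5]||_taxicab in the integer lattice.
40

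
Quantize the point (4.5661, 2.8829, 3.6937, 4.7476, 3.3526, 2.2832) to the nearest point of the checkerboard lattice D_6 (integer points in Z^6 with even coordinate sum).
(5, 3, 4, 5, 3, 2)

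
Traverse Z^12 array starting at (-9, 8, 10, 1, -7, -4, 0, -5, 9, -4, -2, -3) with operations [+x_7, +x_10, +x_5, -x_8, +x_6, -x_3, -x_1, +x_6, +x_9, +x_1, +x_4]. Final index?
(-9, 8, 9, 2, -6, -2, 1, -6, 10, -3, -2, -3)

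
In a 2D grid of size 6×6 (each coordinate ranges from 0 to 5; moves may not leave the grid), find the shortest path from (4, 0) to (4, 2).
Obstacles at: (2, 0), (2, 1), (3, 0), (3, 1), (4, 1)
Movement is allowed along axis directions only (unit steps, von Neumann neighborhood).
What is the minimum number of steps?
4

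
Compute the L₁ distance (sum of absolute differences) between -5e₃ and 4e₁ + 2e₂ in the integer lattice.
11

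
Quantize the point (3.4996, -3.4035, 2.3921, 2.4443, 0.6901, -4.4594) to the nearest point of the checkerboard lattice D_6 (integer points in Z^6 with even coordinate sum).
(4, -3, 2, 2, 1, -4)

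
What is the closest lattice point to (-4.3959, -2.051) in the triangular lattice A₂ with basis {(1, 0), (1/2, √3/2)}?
(-4, -1.732)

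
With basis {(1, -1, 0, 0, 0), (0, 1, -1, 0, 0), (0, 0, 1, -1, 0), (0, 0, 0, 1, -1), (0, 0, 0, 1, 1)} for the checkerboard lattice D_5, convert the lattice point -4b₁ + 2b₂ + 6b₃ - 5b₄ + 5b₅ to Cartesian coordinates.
(-4, 6, 4, -6, 10)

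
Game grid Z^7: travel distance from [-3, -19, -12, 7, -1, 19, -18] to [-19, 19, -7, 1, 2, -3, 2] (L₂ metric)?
51.517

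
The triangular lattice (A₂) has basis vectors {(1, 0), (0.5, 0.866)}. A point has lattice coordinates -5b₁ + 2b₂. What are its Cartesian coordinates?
(-4, 1.732)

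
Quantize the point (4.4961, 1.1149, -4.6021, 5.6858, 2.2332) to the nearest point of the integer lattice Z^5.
(4, 1, -5, 6, 2)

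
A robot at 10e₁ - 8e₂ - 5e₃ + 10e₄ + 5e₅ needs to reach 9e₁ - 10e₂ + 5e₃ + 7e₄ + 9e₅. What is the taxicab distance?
20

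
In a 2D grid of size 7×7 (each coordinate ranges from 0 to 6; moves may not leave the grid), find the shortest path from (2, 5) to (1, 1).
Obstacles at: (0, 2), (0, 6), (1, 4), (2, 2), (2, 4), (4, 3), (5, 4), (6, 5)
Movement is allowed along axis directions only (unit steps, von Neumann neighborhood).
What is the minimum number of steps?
7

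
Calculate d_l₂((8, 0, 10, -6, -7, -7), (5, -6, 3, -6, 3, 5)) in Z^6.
18.3848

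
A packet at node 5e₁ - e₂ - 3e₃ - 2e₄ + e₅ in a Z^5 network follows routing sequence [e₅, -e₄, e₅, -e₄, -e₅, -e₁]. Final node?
(4, -1, -3, -4, 2)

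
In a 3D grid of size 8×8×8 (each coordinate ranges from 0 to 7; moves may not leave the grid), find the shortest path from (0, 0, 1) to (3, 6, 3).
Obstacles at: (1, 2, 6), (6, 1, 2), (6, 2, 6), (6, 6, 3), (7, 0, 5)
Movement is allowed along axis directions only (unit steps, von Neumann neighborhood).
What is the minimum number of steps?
11
(one shortest path: (0, 0, 1) → (1, 0, 1) → (2, 0, 1) → (3, 0, 1) → (3, 1, 1) → (3, 2, 1) → (3, 3, 1) → (3, 4, 1) → (3, 5, 1) → (3, 6, 1) → (3, 6, 2) → (3, 6, 3))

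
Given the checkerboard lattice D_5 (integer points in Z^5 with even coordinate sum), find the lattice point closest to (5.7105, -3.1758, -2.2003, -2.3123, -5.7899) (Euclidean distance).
(6, -3, -2, -3, -6)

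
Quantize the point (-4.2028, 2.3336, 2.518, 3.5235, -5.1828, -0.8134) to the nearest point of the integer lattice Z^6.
(-4, 2, 3, 4, -5, -1)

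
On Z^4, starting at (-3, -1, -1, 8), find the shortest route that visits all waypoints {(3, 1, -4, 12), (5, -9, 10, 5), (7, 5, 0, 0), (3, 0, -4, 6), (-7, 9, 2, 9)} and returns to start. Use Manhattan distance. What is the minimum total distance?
126
(one optimal route: (-3, -1, -1, 8) → (3, 1, -4, 12) → (3, 0, -4, 6) → (5, -9, 10, 5) → (7, 5, 0, 0) → (-7, 9, 2, 9) → (-3, -1, -1, 8))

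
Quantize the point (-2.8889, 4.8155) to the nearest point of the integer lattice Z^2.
(-3, 5)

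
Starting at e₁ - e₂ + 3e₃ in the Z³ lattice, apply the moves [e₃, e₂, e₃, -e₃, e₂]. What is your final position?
(1, 1, 4)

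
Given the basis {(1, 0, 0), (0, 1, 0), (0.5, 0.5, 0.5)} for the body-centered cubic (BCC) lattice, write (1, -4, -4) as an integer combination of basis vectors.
5b₁ - 8b₃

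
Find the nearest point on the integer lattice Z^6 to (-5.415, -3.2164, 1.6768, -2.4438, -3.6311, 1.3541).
(-5, -3, 2, -2, -4, 1)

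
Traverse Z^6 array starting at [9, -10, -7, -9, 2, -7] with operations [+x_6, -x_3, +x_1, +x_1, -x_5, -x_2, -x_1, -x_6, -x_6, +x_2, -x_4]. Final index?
(10, -10, -8, -10, 1, -8)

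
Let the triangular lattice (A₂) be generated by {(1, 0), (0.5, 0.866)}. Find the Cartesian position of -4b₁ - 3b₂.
(-5.5, -2.598)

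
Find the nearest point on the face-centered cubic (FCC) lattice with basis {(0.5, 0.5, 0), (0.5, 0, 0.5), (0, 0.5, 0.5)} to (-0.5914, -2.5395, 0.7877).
(-0.5, -2.5, 1)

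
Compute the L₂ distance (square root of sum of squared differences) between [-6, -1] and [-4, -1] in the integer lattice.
2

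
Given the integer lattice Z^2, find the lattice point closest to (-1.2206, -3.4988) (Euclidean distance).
(-1, -3)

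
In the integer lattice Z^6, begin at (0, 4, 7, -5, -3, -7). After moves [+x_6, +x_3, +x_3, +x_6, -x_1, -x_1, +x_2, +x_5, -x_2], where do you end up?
(-2, 4, 9, -5, -2, -5)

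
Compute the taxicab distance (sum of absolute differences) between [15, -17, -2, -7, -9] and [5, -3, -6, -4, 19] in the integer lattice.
59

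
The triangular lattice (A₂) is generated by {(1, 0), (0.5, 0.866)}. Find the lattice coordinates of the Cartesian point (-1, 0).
-b₁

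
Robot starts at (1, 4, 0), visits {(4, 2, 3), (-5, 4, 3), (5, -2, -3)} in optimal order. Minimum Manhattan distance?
31
(one optimal route: (1, 4, 0) → (-5, 4, 3) → (4, 2, 3) → (5, -2, -3))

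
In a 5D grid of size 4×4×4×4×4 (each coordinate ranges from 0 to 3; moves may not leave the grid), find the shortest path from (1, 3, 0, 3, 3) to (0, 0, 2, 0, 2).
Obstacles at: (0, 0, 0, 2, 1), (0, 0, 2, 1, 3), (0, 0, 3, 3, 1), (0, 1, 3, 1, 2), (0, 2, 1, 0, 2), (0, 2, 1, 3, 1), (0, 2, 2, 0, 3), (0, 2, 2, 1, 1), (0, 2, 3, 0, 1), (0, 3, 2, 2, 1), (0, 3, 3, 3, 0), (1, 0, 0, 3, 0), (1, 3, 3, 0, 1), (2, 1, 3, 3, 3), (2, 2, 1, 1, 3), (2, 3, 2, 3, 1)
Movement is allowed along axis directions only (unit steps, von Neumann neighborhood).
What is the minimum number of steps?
10
(one shortest path: (1, 3, 0, 3, 3) → (0, 3, 0, 3, 3) → (0, 2, 0, 3, 3) → (0, 1, 0, 3, 3) → (0, 0, 0, 3, 3) → (0, 0, 1, 3, 3) → (0, 0, 2, 3, 3) → (0, 0, 2, 2, 3) → (0, 0, 2, 2, 2) → (0, 0, 2, 1, 2) → (0, 0, 2, 0, 2))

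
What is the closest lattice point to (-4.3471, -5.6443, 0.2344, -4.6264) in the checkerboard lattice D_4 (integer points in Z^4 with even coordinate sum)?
(-4, -6, 0, -4)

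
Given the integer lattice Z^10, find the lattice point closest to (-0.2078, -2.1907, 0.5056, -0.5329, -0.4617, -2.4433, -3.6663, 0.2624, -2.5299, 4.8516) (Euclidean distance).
(0, -2, 1, -1, 0, -2, -4, 0, -3, 5)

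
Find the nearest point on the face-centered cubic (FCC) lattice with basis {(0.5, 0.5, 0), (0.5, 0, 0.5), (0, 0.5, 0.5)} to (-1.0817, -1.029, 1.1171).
(-1, -1, 1)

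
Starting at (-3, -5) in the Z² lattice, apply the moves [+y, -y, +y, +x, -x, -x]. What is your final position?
(-4, -4)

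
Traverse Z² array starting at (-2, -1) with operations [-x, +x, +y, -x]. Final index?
(-3, 0)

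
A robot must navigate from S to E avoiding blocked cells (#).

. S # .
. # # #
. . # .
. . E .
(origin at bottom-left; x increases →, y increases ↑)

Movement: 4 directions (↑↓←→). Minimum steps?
6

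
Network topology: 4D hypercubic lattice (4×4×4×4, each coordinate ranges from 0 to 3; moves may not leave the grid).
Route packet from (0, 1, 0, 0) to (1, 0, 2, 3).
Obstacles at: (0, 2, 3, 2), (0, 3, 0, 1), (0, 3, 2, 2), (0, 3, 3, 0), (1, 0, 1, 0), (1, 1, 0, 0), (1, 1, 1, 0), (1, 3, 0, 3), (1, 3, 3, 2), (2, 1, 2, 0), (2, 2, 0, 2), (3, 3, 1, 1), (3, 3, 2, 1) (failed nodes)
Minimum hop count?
7
(one shortest path: (0, 1, 0, 0) → (0, 0, 0, 0) → (1, 0, 0, 0) → (1, 0, 0, 1) → (1, 0, 1, 1) → (1, 0, 2, 1) → (1, 0, 2, 2) → (1, 0, 2, 3))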